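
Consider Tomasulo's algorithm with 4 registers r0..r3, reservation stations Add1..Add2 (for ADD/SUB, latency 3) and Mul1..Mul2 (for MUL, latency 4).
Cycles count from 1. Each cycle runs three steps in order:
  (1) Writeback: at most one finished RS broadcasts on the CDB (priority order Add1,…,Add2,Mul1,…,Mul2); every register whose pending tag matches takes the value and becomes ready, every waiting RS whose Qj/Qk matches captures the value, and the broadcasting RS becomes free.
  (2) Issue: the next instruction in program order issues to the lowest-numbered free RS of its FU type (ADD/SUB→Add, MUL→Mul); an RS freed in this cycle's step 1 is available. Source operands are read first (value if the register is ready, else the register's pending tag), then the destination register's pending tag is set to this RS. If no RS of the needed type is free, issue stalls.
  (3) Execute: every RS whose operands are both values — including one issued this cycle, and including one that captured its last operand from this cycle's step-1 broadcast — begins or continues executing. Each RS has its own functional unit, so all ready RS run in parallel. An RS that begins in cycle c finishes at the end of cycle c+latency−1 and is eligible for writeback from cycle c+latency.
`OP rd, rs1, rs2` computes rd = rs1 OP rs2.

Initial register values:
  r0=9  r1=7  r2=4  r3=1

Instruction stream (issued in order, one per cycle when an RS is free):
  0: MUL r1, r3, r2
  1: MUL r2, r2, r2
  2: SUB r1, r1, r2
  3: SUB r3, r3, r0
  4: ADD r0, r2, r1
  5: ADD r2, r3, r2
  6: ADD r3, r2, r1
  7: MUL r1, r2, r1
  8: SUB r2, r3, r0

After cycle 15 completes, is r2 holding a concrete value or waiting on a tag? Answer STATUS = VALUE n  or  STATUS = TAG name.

cycle 1: issue MUL r1<-Mul1 // r0:9,r1:Mul1,r2:4,r3:1
cycle 2: issue MUL r2<-Mul2 // r0:9,r1:Mul1,r2:Mul2,r3:1
cycle 3: issue SUB r1<-Add1 // r0:9,r1:Add1,r2:Mul2,r3:1
cycle 4: issue SUB r3<-Add2 // r0:9,r1:Add1,r2:Mul2,r3:Add2
cycle 5: CDB Mul1=4; stall // r0:9,r1:Add1,r2:Mul2,r3:Add2
cycle 6: CDB Mul2=16; stall // r0:9,r1:Add1,r2:16,r3:Add2
cycle 7: CDB Add2=-8; issue ADD r0<-Add2 // r0:Add2,r1:Add1,r2:16,r3:-8
cycle 8: stall // r0:Add2,r1:Add1,r2:16,r3:-8
cycle 9: CDB Add1=-12; issue ADD r2<-Add1 // r0:Add2,r1:-12,r2:Add1,r3:-8
cycle 10: stall // r0:Add2,r1:-12,r2:Add1,r3:-8
cycle 11: stall // r0:Add2,r1:-12,r2:Add1,r3:-8
cycle 12: CDB Add1=8; issue ADD r3<-Add1 // r0:Add2,r1:-12,r2:8,r3:Add1
cycle 13: CDB Add2=4; issue MUL r1<-Mul1 // r0:4,r1:Mul1,r2:8,r3:Add1
cycle 14: issue SUB r2<-Add2 // r0:4,r1:Mul1,r2:Add2,r3:Add1
cycle 15: CDB Add1=-4 // r0:4,r1:Mul1,r2:Add2,r3:-4

STATUS = TAG Add2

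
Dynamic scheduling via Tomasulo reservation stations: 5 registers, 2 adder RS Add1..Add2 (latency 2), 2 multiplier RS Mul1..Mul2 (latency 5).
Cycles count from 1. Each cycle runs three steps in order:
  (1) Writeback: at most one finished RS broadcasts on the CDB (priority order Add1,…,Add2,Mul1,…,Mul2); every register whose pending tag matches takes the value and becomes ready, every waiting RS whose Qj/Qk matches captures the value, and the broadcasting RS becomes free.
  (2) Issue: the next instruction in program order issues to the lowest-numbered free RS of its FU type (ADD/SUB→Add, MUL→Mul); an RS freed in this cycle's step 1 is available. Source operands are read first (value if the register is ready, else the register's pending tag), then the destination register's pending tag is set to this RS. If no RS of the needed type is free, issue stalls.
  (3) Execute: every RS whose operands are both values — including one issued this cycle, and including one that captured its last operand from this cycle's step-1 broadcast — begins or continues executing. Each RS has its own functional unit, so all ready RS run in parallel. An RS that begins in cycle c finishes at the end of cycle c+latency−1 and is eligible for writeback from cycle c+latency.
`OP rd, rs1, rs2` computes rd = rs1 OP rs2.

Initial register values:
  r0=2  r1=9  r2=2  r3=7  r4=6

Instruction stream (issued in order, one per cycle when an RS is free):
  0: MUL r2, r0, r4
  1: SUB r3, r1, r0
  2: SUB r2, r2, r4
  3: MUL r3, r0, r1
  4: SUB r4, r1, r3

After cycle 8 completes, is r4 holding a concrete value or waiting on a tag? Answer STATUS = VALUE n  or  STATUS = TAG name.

c1: issue MUL r2<-Mul1 | r0:2,r1:9,r2:Mul1,r3:7,r4:6
c2: issue SUB r3<-Add1 | r0:2,r1:9,r2:Mul1,r3:Add1,r4:6
c3: issue SUB r2<-Add2 | r0:2,r1:9,r2:Add2,r3:Add1,r4:6
c4: CDB Add1=7; issue MUL r3<-Mul2 | r0:2,r1:9,r2:Add2,r3:Mul2,r4:6
c5: issue SUB r4<-Add1 | r0:2,r1:9,r2:Add2,r3:Mul2,r4:Add1
c6: CDB Mul1=12 | r0:2,r1:9,r2:Add2,r3:Mul2,r4:Add1
c7: - | r0:2,r1:9,r2:Add2,r3:Mul2,r4:Add1
c8: CDB Add2=6 | r0:2,r1:9,r2:6,r3:Mul2,r4:Add1

STATUS = TAG Add1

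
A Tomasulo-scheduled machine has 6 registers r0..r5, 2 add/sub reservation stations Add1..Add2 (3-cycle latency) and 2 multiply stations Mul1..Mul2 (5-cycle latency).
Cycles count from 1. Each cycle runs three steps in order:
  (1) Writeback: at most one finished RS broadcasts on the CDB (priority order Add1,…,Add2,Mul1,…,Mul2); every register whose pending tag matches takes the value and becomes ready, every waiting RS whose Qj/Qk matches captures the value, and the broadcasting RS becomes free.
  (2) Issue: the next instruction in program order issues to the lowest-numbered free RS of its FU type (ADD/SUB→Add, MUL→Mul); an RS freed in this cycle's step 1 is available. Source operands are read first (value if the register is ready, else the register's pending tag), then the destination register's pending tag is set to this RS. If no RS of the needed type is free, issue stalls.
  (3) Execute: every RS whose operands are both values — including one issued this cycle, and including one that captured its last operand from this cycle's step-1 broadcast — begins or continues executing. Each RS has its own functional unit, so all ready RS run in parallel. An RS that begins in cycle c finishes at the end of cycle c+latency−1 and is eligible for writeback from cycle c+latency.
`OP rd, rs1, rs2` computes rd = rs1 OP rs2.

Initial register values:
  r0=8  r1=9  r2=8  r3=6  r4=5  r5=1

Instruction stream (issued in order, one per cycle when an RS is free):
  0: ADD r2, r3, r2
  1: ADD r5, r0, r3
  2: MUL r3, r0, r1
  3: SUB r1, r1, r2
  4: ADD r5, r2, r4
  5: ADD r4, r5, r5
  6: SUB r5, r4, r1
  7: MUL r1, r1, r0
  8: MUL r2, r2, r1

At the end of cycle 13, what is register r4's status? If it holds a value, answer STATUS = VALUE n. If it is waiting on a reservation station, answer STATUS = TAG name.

cycle 1: issue ADD r2<-Add1 // r0:8,r1:9,r2:Add1,r3:6,r4:5,r5:1
cycle 2: issue ADD r5<-Add2 // r0:8,r1:9,r2:Add1,r3:6,r4:5,r5:Add2
cycle 3: issue MUL r3<-Mul1 // r0:8,r1:9,r2:Add1,r3:Mul1,r4:5,r5:Add2
cycle 4: CDB Add1=14; issue SUB r1<-Add1 // r0:8,r1:Add1,r2:14,r3:Mul1,r4:5,r5:Add2
cycle 5: CDB Add2=14; issue ADD r5<-Add2 // r0:8,r1:Add1,r2:14,r3:Mul1,r4:5,r5:Add2
cycle 6: stall // r0:8,r1:Add1,r2:14,r3:Mul1,r4:5,r5:Add2
cycle 7: CDB Add1=-5; issue ADD r4<-Add1 // r0:8,r1:-5,r2:14,r3:Mul1,r4:Add1,r5:Add2
cycle 8: CDB Add2=19; issue SUB r5<-Add2 // r0:8,r1:-5,r2:14,r3:Mul1,r4:Add1,r5:Add2
cycle 9: CDB Mul1=72; issue MUL r1<-Mul1 // r0:8,r1:Mul1,r2:14,r3:72,r4:Add1,r5:Add2
cycle 10: issue MUL r2<-Mul2 // r0:8,r1:Mul1,r2:Mul2,r3:72,r4:Add1,r5:Add2
cycle 11: CDB Add1=38 // r0:8,r1:Mul1,r2:Mul2,r3:72,r4:38,r5:Add2
cycle 12: - // r0:8,r1:Mul1,r2:Mul2,r3:72,r4:38,r5:Add2
cycle 13: - // r0:8,r1:Mul1,r2:Mul2,r3:72,r4:38,r5:Add2

STATUS = VALUE 38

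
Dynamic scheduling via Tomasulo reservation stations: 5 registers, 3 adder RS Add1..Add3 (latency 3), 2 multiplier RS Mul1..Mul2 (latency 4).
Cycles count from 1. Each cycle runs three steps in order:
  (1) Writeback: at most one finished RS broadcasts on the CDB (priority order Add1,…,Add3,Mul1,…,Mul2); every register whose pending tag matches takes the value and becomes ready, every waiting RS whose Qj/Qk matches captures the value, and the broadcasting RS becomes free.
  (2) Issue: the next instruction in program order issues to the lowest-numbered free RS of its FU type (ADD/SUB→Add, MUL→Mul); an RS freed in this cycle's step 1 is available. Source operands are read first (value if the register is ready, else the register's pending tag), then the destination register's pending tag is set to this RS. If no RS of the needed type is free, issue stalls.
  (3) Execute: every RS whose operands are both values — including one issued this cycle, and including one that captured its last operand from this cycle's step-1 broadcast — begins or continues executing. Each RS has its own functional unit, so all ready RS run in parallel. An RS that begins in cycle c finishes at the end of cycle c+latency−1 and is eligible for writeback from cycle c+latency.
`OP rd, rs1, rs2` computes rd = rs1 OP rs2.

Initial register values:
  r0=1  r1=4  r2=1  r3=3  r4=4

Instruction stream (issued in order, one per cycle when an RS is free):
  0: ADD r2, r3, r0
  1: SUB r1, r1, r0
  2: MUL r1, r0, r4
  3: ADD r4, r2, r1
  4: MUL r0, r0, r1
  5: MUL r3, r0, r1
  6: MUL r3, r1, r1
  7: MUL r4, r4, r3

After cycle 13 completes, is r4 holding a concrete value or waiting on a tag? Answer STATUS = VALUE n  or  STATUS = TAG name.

c1: issue ADD r2<-Add1 | r0:1,r1:4,r2:Add1,r3:3,r4:4
c2: issue SUB r1<-Add2 | r0:1,r1:Add2,r2:Add1,r3:3,r4:4
c3: issue MUL r1<-Mul1 | r0:1,r1:Mul1,r2:Add1,r3:3,r4:4
c4: CDB Add1=4; issue ADD r4<-Add1 | r0:1,r1:Mul1,r2:4,r3:3,r4:Add1
c5: CDB Add2=3; issue MUL r0<-Mul2 | r0:Mul2,r1:Mul1,r2:4,r3:3,r4:Add1
c6: stall | r0:Mul2,r1:Mul1,r2:4,r3:3,r4:Add1
c7: CDB Mul1=4; issue MUL r3<-Mul1 | r0:Mul2,r1:4,r2:4,r3:Mul1,r4:Add1
c8: stall | r0:Mul2,r1:4,r2:4,r3:Mul1,r4:Add1
c9: stall | r0:Mul2,r1:4,r2:4,r3:Mul1,r4:Add1
c10: CDB Add1=8; stall | r0:Mul2,r1:4,r2:4,r3:Mul1,r4:8
c11: CDB Mul2=4; issue MUL r3<-Mul2 | r0:4,r1:4,r2:4,r3:Mul2,r4:8
c12: stall | r0:4,r1:4,r2:4,r3:Mul2,r4:8
c13: stall | r0:4,r1:4,r2:4,r3:Mul2,r4:8

STATUS = VALUE 8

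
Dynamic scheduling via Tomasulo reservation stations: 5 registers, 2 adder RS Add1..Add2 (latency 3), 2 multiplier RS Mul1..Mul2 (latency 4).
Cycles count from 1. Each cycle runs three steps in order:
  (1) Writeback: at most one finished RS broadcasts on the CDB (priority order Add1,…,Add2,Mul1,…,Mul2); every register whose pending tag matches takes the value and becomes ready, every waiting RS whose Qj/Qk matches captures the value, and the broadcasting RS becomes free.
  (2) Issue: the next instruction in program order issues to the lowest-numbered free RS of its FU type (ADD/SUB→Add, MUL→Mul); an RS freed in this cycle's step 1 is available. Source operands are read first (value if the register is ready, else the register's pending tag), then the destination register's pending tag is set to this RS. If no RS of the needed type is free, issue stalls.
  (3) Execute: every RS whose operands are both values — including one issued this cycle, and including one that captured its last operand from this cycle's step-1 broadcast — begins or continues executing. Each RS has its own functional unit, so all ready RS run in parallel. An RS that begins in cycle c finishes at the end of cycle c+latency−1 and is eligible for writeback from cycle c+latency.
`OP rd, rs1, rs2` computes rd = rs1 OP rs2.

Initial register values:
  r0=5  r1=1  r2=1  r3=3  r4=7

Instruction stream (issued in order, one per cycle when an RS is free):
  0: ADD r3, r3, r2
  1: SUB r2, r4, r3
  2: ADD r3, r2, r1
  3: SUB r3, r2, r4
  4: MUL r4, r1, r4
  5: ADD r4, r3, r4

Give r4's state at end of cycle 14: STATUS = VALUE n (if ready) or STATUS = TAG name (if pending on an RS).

STATUS = TAG Add1

cycle 1: issue ADD r3<-Add1 // r0:5,r1:1,r2:1,r3:Add1,r4:7
cycle 2: issue SUB r2<-Add2 // r0:5,r1:1,r2:Add2,r3:Add1,r4:7
cycle 3: stall // r0:5,r1:1,r2:Add2,r3:Add1,r4:7
cycle 4: CDB Add1=4; issue ADD r3<-Add1 // r0:5,r1:1,r2:Add2,r3:Add1,r4:7
cycle 5: stall // r0:5,r1:1,r2:Add2,r3:Add1,r4:7
cycle 6: stall // r0:5,r1:1,r2:Add2,r3:Add1,r4:7
cycle 7: CDB Add2=3; issue SUB r3<-Add2 // r0:5,r1:1,r2:3,r3:Add2,r4:7
cycle 8: issue MUL r4<-Mul1 // r0:5,r1:1,r2:3,r3:Add2,r4:Mul1
cycle 9: stall // r0:5,r1:1,r2:3,r3:Add2,r4:Mul1
cycle 10: CDB Add1=4; issue ADD r4<-Add1 // r0:5,r1:1,r2:3,r3:Add2,r4:Add1
cycle 11: CDB Add2=-4 // r0:5,r1:1,r2:3,r3:-4,r4:Add1
cycle 12: CDB Mul1=7 // r0:5,r1:1,r2:3,r3:-4,r4:Add1
cycle 13: - // r0:5,r1:1,r2:3,r3:-4,r4:Add1
cycle 14: - // r0:5,r1:1,r2:3,r3:-4,r4:Add1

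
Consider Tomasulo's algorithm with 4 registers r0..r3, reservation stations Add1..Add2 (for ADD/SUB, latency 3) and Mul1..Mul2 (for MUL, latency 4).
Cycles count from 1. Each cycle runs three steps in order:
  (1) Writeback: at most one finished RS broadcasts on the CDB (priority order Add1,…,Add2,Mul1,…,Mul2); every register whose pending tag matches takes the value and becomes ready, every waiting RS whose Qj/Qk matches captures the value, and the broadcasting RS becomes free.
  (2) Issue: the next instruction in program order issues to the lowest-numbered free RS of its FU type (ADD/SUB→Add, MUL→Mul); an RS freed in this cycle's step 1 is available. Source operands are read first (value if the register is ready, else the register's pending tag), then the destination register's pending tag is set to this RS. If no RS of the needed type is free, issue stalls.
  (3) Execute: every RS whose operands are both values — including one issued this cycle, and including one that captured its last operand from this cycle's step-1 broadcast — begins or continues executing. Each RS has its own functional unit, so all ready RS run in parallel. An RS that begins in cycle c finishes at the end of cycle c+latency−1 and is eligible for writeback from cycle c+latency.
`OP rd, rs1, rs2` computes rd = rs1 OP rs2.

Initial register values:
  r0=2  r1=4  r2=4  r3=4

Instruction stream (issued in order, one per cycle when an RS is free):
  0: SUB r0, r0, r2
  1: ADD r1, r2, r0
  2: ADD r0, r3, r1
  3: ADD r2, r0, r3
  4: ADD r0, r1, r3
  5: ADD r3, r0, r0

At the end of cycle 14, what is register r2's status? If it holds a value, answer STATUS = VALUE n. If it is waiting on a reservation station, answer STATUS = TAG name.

STATUS = VALUE 10

cycle 1: issue SUB r0<-Add1 // r0:Add1,r1:4,r2:4,r3:4
cycle 2: issue ADD r1<-Add2 // r0:Add1,r1:Add2,r2:4,r3:4
cycle 3: stall // r0:Add1,r1:Add2,r2:4,r3:4
cycle 4: CDB Add1=-2; issue ADD r0<-Add1 // r0:Add1,r1:Add2,r2:4,r3:4
cycle 5: stall // r0:Add1,r1:Add2,r2:4,r3:4
cycle 6: stall // r0:Add1,r1:Add2,r2:4,r3:4
cycle 7: CDB Add2=2; issue ADD r2<-Add2 // r0:Add1,r1:2,r2:Add2,r3:4
cycle 8: stall // r0:Add1,r1:2,r2:Add2,r3:4
cycle 9: stall // r0:Add1,r1:2,r2:Add2,r3:4
cycle 10: CDB Add1=6; issue ADD r0<-Add1 // r0:Add1,r1:2,r2:Add2,r3:4
cycle 11: stall // r0:Add1,r1:2,r2:Add2,r3:4
cycle 12: stall // r0:Add1,r1:2,r2:Add2,r3:4
cycle 13: CDB Add1=6; issue ADD r3<-Add1 // r0:6,r1:2,r2:Add2,r3:Add1
cycle 14: CDB Add2=10 // r0:6,r1:2,r2:10,r3:Add1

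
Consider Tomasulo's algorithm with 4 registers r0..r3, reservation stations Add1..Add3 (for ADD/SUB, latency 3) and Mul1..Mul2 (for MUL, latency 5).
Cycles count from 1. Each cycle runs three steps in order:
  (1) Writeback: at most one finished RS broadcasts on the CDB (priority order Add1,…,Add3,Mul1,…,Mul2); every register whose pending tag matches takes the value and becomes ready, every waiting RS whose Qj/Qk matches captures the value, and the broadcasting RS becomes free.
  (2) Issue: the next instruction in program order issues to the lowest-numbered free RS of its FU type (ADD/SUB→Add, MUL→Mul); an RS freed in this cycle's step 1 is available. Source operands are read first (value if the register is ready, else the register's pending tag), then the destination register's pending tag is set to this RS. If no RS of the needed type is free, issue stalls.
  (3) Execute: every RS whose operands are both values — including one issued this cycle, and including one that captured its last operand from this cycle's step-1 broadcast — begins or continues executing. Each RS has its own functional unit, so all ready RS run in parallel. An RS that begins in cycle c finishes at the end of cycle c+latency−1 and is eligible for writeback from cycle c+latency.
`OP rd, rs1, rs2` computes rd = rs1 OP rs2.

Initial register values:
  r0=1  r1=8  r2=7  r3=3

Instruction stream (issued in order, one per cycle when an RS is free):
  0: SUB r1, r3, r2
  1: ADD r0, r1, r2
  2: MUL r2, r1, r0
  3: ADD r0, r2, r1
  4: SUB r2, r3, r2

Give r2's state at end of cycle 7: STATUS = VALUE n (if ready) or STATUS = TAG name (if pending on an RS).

c1: issue SUB r1<-Add1 | r0:1,r1:Add1,r2:7,r3:3
c2: issue ADD r0<-Add2 | r0:Add2,r1:Add1,r2:7,r3:3
c3: issue MUL r2<-Mul1 | r0:Add2,r1:Add1,r2:Mul1,r3:3
c4: CDB Add1=-4; issue ADD r0<-Add1 | r0:Add1,r1:-4,r2:Mul1,r3:3
c5: issue SUB r2<-Add3 | r0:Add1,r1:-4,r2:Add3,r3:3
c6: - | r0:Add1,r1:-4,r2:Add3,r3:3
c7: CDB Add2=3 | r0:Add1,r1:-4,r2:Add3,r3:3

STATUS = TAG Add3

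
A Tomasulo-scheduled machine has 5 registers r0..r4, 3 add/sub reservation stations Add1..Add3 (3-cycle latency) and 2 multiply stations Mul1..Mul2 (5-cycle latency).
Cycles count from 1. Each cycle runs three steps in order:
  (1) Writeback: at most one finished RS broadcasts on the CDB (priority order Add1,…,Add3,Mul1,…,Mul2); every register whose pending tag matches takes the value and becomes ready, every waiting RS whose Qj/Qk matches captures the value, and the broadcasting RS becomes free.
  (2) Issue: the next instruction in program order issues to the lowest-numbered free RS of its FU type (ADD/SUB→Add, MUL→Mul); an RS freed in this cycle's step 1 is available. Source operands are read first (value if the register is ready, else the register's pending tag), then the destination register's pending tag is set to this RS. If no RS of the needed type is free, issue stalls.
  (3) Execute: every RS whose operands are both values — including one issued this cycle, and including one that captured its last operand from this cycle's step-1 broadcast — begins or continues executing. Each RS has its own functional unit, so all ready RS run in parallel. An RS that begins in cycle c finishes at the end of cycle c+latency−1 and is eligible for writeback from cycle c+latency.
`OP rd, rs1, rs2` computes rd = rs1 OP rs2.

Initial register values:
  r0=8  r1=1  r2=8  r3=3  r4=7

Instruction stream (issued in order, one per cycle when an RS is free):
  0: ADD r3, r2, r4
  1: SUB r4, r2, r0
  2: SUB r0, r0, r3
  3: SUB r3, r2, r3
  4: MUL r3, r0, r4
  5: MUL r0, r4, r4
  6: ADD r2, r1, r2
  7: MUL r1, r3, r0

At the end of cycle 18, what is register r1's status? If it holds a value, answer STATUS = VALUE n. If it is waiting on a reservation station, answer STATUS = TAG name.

STATUS = VALUE 0

cycle 1: issue ADD r3<-Add1 // r0:8,r1:1,r2:8,r3:Add1,r4:7
cycle 2: issue SUB r4<-Add2 // r0:8,r1:1,r2:8,r3:Add1,r4:Add2
cycle 3: issue SUB r0<-Add3 // r0:Add3,r1:1,r2:8,r3:Add1,r4:Add2
cycle 4: CDB Add1=15; issue SUB r3<-Add1 // r0:Add3,r1:1,r2:8,r3:Add1,r4:Add2
cycle 5: CDB Add2=0; issue MUL r3<-Mul1 // r0:Add3,r1:1,r2:8,r3:Mul1,r4:0
cycle 6: issue MUL r0<-Mul2 // r0:Mul2,r1:1,r2:8,r3:Mul1,r4:0
cycle 7: CDB Add1=-7; issue ADD r2<-Add1 // r0:Mul2,r1:1,r2:Add1,r3:Mul1,r4:0
cycle 8: CDB Add3=-7; stall // r0:Mul2,r1:1,r2:Add1,r3:Mul1,r4:0
cycle 9: stall // r0:Mul2,r1:1,r2:Add1,r3:Mul1,r4:0
cycle 10: CDB Add1=9; stall // r0:Mul2,r1:1,r2:9,r3:Mul1,r4:0
cycle 11: CDB Mul2=0; issue MUL r1<-Mul2 // r0:0,r1:Mul2,r2:9,r3:Mul1,r4:0
cycle 12: - // r0:0,r1:Mul2,r2:9,r3:Mul1,r4:0
cycle 13: CDB Mul1=0 // r0:0,r1:Mul2,r2:9,r3:0,r4:0
cycle 14: - // r0:0,r1:Mul2,r2:9,r3:0,r4:0
cycle 15: - // r0:0,r1:Mul2,r2:9,r3:0,r4:0
cycle 16: - // r0:0,r1:Mul2,r2:9,r3:0,r4:0
cycle 17: - // r0:0,r1:Mul2,r2:9,r3:0,r4:0
cycle 18: CDB Mul2=0 // r0:0,r1:0,r2:9,r3:0,r4:0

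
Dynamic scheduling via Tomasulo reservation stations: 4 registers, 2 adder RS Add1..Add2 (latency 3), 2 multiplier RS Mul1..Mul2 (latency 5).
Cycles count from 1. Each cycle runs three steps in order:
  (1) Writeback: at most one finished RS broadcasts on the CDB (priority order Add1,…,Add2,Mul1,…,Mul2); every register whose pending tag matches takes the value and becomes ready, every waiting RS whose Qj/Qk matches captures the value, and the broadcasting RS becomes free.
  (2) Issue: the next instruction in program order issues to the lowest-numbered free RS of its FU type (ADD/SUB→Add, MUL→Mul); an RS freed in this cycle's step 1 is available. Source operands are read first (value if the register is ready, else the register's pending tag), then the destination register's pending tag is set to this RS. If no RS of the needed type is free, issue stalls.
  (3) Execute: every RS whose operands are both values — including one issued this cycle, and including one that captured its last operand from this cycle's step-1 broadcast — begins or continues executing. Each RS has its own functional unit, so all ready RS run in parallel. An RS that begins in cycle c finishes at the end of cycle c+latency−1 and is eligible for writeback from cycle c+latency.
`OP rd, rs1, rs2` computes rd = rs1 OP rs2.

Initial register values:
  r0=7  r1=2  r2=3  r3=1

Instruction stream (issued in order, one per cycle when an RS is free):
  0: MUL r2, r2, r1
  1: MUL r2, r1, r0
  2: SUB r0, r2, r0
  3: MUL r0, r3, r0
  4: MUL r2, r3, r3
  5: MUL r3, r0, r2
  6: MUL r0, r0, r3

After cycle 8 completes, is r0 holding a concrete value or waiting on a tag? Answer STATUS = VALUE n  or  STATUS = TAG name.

STATUS = TAG Mul1

c1: issue MUL r2<-Mul1 | r0:7,r1:2,r2:Mul1,r3:1
c2: issue MUL r2<-Mul2 | r0:7,r1:2,r2:Mul2,r3:1
c3: issue SUB r0<-Add1 | r0:Add1,r1:2,r2:Mul2,r3:1
c4: stall | r0:Add1,r1:2,r2:Mul2,r3:1
c5: stall | r0:Add1,r1:2,r2:Mul2,r3:1
c6: CDB Mul1=6; issue MUL r0<-Mul1 | r0:Mul1,r1:2,r2:Mul2,r3:1
c7: CDB Mul2=14; issue MUL r2<-Mul2 | r0:Mul1,r1:2,r2:Mul2,r3:1
c8: stall | r0:Mul1,r1:2,r2:Mul2,r3:1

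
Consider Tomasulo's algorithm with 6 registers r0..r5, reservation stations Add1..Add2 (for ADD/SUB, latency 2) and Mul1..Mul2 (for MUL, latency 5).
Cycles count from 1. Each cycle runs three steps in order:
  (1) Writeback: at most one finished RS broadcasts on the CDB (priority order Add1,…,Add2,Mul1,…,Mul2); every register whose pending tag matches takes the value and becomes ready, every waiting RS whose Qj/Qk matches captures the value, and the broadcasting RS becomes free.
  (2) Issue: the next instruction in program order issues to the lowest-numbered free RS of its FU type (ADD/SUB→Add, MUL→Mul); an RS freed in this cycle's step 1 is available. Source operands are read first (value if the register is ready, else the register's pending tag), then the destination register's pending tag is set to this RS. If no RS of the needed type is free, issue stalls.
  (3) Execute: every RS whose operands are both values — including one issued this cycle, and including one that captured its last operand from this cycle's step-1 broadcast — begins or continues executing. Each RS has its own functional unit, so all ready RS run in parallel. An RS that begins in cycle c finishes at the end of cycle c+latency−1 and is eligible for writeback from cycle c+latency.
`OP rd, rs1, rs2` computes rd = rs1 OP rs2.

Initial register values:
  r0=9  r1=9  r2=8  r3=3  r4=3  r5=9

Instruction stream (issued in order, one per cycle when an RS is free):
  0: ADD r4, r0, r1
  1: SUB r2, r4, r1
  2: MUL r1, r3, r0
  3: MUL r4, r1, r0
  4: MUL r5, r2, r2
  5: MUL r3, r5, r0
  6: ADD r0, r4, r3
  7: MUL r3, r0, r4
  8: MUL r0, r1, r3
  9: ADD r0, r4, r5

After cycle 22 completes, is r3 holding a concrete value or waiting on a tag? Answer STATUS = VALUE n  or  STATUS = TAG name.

STATUS = TAG Mul2

  c1: issue ADD r4<-Add1  regs: r0:9,r1:9,r2:8,r3:3,r4:Add1,r5:9
  c2: issue SUB r2<-Add2  regs: r0:9,r1:9,r2:Add2,r3:3,r4:Add1,r5:9
  c3: CDB Add1=18; issue MUL r1<-Mul1  regs: r0:9,r1:Mul1,r2:Add2,r3:3,r4:18,r5:9
  c4: issue MUL r4<-Mul2  regs: r0:9,r1:Mul1,r2:Add2,r3:3,r4:Mul2,r5:9
  c5: CDB Add2=9; stall  regs: r0:9,r1:Mul1,r2:9,r3:3,r4:Mul2,r5:9
  c6: stall  regs: r0:9,r1:Mul1,r2:9,r3:3,r4:Mul2,r5:9
  c7: stall  regs: r0:9,r1:Mul1,r2:9,r3:3,r4:Mul2,r5:9
  c8: CDB Mul1=27; issue MUL r5<-Mul1  regs: r0:9,r1:27,r2:9,r3:3,r4:Mul2,r5:Mul1
  c9: stall  regs: r0:9,r1:27,r2:9,r3:3,r4:Mul2,r5:Mul1
  c10: stall  regs: r0:9,r1:27,r2:9,r3:3,r4:Mul2,r5:Mul1
  c11: stall  regs: r0:9,r1:27,r2:9,r3:3,r4:Mul2,r5:Mul1
  c12: stall  regs: r0:9,r1:27,r2:9,r3:3,r4:Mul2,r5:Mul1
  c13: CDB Mul1=81; issue MUL r3<-Mul1  regs: r0:9,r1:27,r2:9,r3:Mul1,r4:Mul2,r5:81
  c14: CDB Mul2=243; issue ADD r0<-Add1  regs: r0:Add1,r1:27,r2:9,r3:Mul1,r4:243,r5:81
  c15: issue MUL r3<-Mul2  regs: r0:Add1,r1:27,r2:9,r3:Mul2,r4:243,r5:81
  c16: stall  regs: r0:Add1,r1:27,r2:9,r3:Mul2,r4:243,r5:81
  c17: stall  regs: r0:Add1,r1:27,r2:9,r3:Mul2,r4:243,r5:81
  c18: CDB Mul1=729; issue MUL r0<-Mul1  regs: r0:Mul1,r1:27,r2:9,r3:Mul2,r4:243,r5:81
  c19: issue ADD r0<-Add2  regs: r0:Add2,r1:27,r2:9,r3:Mul2,r4:243,r5:81
  c20: CDB Add1=972  regs: r0:Add2,r1:27,r2:9,r3:Mul2,r4:243,r5:81
  c21: CDB Add2=324  regs: r0:324,r1:27,r2:9,r3:Mul2,r4:243,r5:81
  c22: -  regs: r0:324,r1:27,r2:9,r3:Mul2,r4:243,r5:81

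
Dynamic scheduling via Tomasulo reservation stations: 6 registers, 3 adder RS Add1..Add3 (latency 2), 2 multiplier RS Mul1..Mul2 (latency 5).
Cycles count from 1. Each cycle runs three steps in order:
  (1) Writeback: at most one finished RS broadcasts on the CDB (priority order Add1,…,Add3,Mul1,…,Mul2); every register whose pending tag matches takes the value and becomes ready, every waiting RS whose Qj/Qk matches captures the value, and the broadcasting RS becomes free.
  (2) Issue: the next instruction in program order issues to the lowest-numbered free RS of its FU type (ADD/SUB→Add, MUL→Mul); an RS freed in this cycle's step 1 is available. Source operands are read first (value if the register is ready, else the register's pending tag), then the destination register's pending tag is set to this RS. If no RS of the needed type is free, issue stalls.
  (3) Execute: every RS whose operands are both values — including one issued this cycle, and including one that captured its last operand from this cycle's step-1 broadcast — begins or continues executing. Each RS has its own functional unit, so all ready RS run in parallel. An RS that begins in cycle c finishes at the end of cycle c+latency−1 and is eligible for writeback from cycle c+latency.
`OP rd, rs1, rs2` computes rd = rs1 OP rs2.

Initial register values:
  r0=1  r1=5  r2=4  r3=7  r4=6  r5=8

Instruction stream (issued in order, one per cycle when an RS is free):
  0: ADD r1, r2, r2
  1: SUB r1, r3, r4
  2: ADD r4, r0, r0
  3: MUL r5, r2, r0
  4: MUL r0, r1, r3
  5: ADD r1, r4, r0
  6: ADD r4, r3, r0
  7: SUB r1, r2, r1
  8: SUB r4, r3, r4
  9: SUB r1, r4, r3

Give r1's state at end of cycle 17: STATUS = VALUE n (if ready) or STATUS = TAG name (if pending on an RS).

cycle 1: issue ADD r1<-Add1 // r0:1,r1:Add1,r2:4,r3:7,r4:6,r5:8
cycle 2: issue SUB r1<-Add2 // r0:1,r1:Add2,r2:4,r3:7,r4:6,r5:8
cycle 3: CDB Add1=8; issue ADD r4<-Add1 // r0:1,r1:Add2,r2:4,r3:7,r4:Add1,r5:8
cycle 4: CDB Add2=1; issue MUL r5<-Mul1 // r0:1,r1:1,r2:4,r3:7,r4:Add1,r5:Mul1
cycle 5: CDB Add1=2; issue MUL r0<-Mul2 // r0:Mul2,r1:1,r2:4,r3:7,r4:2,r5:Mul1
cycle 6: issue ADD r1<-Add1 // r0:Mul2,r1:Add1,r2:4,r3:7,r4:2,r5:Mul1
cycle 7: issue ADD r4<-Add2 // r0:Mul2,r1:Add1,r2:4,r3:7,r4:Add2,r5:Mul1
cycle 8: issue SUB r1<-Add3 // r0:Mul2,r1:Add3,r2:4,r3:7,r4:Add2,r5:Mul1
cycle 9: CDB Mul1=4; stall // r0:Mul2,r1:Add3,r2:4,r3:7,r4:Add2,r5:4
cycle 10: CDB Mul2=7; stall // r0:7,r1:Add3,r2:4,r3:7,r4:Add2,r5:4
cycle 11: stall // r0:7,r1:Add3,r2:4,r3:7,r4:Add2,r5:4
cycle 12: CDB Add1=9; issue SUB r4<-Add1 // r0:7,r1:Add3,r2:4,r3:7,r4:Add1,r5:4
cycle 13: CDB Add2=14; issue SUB r1<-Add2 // r0:7,r1:Add2,r2:4,r3:7,r4:Add1,r5:4
cycle 14: CDB Add3=-5 // r0:7,r1:Add2,r2:4,r3:7,r4:Add1,r5:4
cycle 15: CDB Add1=-7 // r0:7,r1:Add2,r2:4,r3:7,r4:-7,r5:4
cycle 16: - // r0:7,r1:Add2,r2:4,r3:7,r4:-7,r5:4
cycle 17: CDB Add2=-14 // r0:7,r1:-14,r2:4,r3:7,r4:-7,r5:4

STATUS = VALUE -14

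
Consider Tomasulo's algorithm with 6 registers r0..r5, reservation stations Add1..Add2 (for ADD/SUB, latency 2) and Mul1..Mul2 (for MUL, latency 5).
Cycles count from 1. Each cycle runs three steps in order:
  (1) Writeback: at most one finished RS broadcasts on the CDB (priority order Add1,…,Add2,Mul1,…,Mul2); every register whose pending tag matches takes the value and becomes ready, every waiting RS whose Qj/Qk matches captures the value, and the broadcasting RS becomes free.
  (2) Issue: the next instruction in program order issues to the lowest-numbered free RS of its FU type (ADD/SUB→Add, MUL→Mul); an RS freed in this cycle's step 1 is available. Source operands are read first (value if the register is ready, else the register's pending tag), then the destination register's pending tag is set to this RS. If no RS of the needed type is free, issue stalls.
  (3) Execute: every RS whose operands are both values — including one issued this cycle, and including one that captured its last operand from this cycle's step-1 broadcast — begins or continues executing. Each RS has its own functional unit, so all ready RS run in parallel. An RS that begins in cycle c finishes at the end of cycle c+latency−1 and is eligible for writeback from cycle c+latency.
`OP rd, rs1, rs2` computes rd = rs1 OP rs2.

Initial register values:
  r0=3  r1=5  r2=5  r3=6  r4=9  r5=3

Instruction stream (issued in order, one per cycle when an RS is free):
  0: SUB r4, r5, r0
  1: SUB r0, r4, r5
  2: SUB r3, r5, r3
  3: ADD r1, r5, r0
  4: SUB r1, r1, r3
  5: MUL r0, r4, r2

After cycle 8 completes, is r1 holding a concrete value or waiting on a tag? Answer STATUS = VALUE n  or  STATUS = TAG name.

STATUS = TAG Add2

  c1: issue SUB r4<-Add1  regs: r0:3,r1:5,r2:5,r3:6,r4:Add1,r5:3
  c2: issue SUB r0<-Add2  regs: r0:Add2,r1:5,r2:5,r3:6,r4:Add1,r5:3
  c3: CDB Add1=0; issue SUB r3<-Add1  regs: r0:Add2,r1:5,r2:5,r3:Add1,r4:0,r5:3
  c4: stall  regs: r0:Add2,r1:5,r2:5,r3:Add1,r4:0,r5:3
  c5: CDB Add1=-3; issue ADD r1<-Add1  regs: r0:Add2,r1:Add1,r2:5,r3:-3,r4:0,r5:3
  c6: CDB Add2=-3; issue SUB r1<-Add2  regs: r0:-3,r1:Add2,r2:5,r3:-3,r4:0,r5:3
  c7: issue MUL r0<-Mul1  regs: r0:Mul1,r1:Add2,r2:5,r3:-3,r4:0,r5:3
  c8: CDB Add1=0  regs: r0:Mul1,r1:Add2,r2:5,r3:-3,r4:0,r5:3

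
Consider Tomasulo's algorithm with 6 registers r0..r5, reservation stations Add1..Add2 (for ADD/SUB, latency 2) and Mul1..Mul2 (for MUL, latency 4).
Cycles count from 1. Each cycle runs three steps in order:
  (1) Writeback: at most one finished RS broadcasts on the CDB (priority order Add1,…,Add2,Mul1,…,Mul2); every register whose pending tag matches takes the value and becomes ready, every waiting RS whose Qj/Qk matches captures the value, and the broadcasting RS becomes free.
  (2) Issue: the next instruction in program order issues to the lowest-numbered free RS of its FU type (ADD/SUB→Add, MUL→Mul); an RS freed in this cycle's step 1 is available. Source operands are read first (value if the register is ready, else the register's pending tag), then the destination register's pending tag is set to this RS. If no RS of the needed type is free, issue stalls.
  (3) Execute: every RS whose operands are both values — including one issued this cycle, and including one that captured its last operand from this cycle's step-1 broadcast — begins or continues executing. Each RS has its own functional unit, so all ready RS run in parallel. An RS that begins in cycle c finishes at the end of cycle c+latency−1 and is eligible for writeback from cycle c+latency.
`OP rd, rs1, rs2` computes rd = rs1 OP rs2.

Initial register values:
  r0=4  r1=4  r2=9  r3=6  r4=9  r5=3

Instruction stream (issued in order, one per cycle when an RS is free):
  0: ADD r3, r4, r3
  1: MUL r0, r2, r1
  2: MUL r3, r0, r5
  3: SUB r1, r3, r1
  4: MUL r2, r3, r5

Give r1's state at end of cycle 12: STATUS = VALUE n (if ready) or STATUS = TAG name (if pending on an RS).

STATUS = VALUE 104

cycle 1: issue ADD r3<-Add1 // r0:4,r1:4,r2:9,r3:Add1,r4:9,r5:3
cycle 2: issue MUL r0<-Mul1 // r0:Mul1,r1:4,r2:9,r3:Add1,r4:9,r5:3
cycle 3: CDB Add1=15; issue MUL r3<-Mul2 // r0:Mul1,r1:4,r2:9,r3:Mul2,r4:9,r5:3
cycle 4: issue SUB r1<-Add1 // r0:Mul1,r1:Add1,r2:9,r3:Mul2,r4:9,r5:3
cycle 5: stall // r0:Mul1,r1:Add1,r2:9,r3:Mul2,r4:9,r5:3
cycle 6: CDB Mul1=36; issue MUL r2<-Mul1 // r0:36,r1:Add1,r2:Mul1,r3:Mul2,r4:9,r5:3
cycle 7: - // r0:36,r1:Add1,r2:Mul1,r3:Mul2,r4:9,r5:3
cycle 8: - // r0:36,r1:Add1,r2:Mul1,r3:Mul2,r4:9,r5:3
cycle 9: - // r0:36,r1:Add1,r2:Mul1,r3:Mul2,r4:9,r5:3
cycle 10: CDB Mul2=108 // r0:36,r1:Add1,r2:Mul1,r3:108,r4:9,r5:3
cycle 11: - // r0:36,r1:Add1,r2:Mul1,r3:108,r4:9,r5:3
cycle 12: CDB Add1=104 // r0:36,r1:104,r2:Mul1,r3:108,r4:9,r5:3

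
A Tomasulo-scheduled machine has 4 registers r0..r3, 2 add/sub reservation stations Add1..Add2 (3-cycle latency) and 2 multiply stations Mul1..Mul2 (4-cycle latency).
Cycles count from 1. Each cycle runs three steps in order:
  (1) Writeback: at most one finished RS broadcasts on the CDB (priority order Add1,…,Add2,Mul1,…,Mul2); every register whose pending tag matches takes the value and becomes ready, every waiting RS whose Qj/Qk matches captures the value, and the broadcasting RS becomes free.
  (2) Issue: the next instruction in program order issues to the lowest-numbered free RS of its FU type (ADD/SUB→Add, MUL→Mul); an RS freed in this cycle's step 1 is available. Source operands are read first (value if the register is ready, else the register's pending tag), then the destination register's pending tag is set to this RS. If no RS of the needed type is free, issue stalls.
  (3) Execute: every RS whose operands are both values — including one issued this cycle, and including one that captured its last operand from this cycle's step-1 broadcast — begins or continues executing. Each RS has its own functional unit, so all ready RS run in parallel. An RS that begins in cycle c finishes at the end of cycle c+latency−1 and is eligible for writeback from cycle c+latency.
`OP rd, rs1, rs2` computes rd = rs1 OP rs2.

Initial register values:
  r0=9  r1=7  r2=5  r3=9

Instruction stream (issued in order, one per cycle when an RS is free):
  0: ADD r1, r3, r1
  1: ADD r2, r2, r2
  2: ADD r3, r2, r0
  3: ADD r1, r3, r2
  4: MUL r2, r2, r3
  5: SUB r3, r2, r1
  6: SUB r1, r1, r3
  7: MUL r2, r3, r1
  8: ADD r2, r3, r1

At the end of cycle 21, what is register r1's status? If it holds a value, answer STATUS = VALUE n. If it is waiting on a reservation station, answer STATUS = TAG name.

STATUS = VALUE -132

  c1: issue ADD r1<-Add1  regs: r0:9,r1:Add1,r2:5,r3:9
  c2: issue ADD r2<-Add2  regs: r0:9,r1:Add1,r2:Add2,r3:9
  c3: stall  regs: r0:9,r1:Add1,r2:Add2,r3:9
  c4: CDB Add1=16; issue ADD r3<-Add1  regs: r0:9,r1:16,r2:Add2,r3:Add1
  c5: CDB Add2=10; issue ADD r1<-Add2  regs: r0:9,r1:Add2,r2:10,r3:Add1
  c6: issue MUL r2<-Mul1  regs: r0:9,r1:Add2,r2:Mul1,r3:Add1
  c7: stall  regs: r0:9,r1:Add2,r2:Mul1,r3:Add1
  c8: CDB Add1=19; issue SUB r3<-Add1  regs: r0:9,r1:Add2,r2:Mul1,r3:Add1
  c9: stall  regs: r0:9,r1:Add2,r2:Mul1,r3:Add1
  c10: stall  regs: r0:9,r1:Add2,r2:Mul1,r3:Add1
  c11: CDB Add2=29; issue SUB r1<-Add2  regs: r0:9,r1:Add2,r2:Mul1,r3:Add1
  c12: CDB Mul1=190; issue MUL r2<-Mul1  regs: r0:9,r1:Add2,r2:Mul1,r3:Add1
  c13: stall  regs: r0:9,r1:Add2,r2:Mul1,r3:Add1
  c14: stall  regs: r0:9,r1:Add2,r2:Mul1,r3:Add1
  c15: CDB Add1=161; issue ADD r2<-Add1  regs: r0:9,r1:Add2,r2:Add1,r3:161
  c16: -  regs: r0:9,r1:Add2,r2:Add1,r3:161
  c17: -  regs: r0:9,r1:Add2,r2:Add1,r3:161
  c18: CDB Add2=-132  regs: r0:9,r1:-132,r2:Add1,r3:161
  c19: -  regs: r0:9,r1:-132,r2:Add1,r3:161
  c20: -  regs: r0:9,r1:-132,r2:Add1,r3:161
  c21: CDB Add1=29  regs: r0:9,r1:-132,r2:29,r3:161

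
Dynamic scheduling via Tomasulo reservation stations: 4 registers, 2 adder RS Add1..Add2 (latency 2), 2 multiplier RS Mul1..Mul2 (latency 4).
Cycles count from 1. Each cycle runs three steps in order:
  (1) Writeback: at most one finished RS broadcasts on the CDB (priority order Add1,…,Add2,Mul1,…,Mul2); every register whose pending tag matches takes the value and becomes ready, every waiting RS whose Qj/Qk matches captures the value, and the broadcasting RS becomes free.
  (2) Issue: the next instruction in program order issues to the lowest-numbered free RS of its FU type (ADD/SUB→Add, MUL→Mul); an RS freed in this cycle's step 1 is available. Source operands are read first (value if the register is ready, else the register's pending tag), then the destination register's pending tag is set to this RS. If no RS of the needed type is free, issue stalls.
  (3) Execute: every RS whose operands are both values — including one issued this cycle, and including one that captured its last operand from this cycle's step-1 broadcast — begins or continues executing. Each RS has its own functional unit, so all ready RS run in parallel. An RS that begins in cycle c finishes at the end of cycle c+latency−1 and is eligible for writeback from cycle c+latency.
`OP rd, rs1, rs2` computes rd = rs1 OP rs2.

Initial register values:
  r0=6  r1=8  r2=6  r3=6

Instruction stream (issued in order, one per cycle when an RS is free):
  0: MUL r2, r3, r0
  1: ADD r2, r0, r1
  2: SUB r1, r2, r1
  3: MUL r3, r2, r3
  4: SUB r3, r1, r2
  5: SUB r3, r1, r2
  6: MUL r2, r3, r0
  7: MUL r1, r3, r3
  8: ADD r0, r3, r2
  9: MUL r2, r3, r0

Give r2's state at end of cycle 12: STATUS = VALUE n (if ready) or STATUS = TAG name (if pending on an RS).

STATUS = TAG Mul1

c1: issue MUL r2<-Mul1 | r0:6,r1:8,r2:Mul1,r3:6
c2: issue ADD r2<-Add1 | r0:6,r1:8,r2:Add1,r3:6
c3: issue SUB r1<-Add2 | r0:6,r1:Add2,r2:Add1,r3:6
c4: CDB Add1=14; issue MUL r3<-Mul2 | r0:6,r1:Add2,r2:14,r3:Mul2
c5: CDB Mul1=36; issue SUB r3<-Add1 | r0:6,r1:Add2,r2:14,r3:Add1
c6: CDB Add2=6; issue SUB r3<-Add2 | r0:6,r1:6,r2:14,r3:Add2
c7: issue MUL r2<-Mul1 | r0:6,r1:6,r2:Mul1,r3:Add2
c8: CDB Add1=-8; stall | r0:6,r1:6,r2:Mul1,r3:Add2
c9: CDB Add2=-8; stall | r0:6,r1:6,r2:Mul1,r3:-8
c10: CDB Mul2=84; issue MUL r1<-Mul2 | r0:6,r1:Mul2,r2:Mul1,r3:-8
c11: issue ADD r0<-Add1 | r0:Add1,r1:Mul2,r2:Mul1,r3:-8
c12: stall | r0:Add1,r1:Mul2,r2:Mul1,r3:-8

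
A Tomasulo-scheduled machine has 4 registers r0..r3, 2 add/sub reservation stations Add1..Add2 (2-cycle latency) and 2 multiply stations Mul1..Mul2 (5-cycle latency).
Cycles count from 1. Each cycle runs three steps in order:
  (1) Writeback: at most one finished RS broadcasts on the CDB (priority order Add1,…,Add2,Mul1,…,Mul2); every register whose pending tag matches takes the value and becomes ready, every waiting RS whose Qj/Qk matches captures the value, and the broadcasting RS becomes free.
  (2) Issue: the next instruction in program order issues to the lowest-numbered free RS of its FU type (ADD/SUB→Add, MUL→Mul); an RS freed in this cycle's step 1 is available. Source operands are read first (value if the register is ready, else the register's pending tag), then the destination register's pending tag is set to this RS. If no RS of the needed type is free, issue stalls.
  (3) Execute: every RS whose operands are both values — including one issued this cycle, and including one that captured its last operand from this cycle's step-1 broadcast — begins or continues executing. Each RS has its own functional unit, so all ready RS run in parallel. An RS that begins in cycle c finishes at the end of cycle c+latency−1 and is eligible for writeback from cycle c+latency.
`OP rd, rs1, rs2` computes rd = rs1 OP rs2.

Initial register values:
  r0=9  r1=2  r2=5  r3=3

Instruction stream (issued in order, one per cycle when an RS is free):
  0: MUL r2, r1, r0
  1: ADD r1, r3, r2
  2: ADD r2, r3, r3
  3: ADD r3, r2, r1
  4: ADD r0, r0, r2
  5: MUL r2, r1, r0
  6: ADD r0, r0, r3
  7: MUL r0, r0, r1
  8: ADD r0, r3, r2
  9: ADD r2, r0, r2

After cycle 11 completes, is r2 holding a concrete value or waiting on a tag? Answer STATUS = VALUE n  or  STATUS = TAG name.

STATUS = TAG Mul1

  c1: issue MUL r2<-Mul1  regs: r0:9,r1:2,r2:Mul1,r3:3
  c2: issue ADD r1<-Add1  regs: r0:9,r1:Add1,r2:Mul1,r3:3
  c3: issue ADD r2<-Add2  regs: r0:9,r1:Add1,r2:Add2,r3:3
  c4: stall  regs: r0:9,r1:Add1,r2:Add2,r3:3
  c5: CDB Add2=6; issue ADD r3<-Add2  regs: r0:9,r1:Add1,r2:6,r3:Add2
  c6: CDB Mul1=18; stall  regs: r0:9,r1:Add1,r2:6,r3:Add2
  c7: stall  regs: r0:9,r1:Add1,r2:6,r3:Add2
  c8: CDB Add1=21; issue ADD r0<-Add1  regs: r0:Add1,r1:21,r2:6,r3:Add2
  c9: issue MUL r2<-Mul1  regs: r0:Add1,r1:21,r2:Mul1,r3:Add2
  c10: CDB Add1=15; issue ADD r0<-Add1  regs: r0:Add1,r1:21,r2:Mul1,r3:Add2
  c11: CDB Add2=27; issue MUL r0<-Mul2  regs: r0:Mul2,r1:21,r2:Mul1,r3:27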